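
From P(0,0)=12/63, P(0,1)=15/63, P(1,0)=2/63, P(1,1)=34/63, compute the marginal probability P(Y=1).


P(Y=1) = P(0,1)+P(1,1) = 15/63 + 34/63 = 49/63 = 7/9

7/9


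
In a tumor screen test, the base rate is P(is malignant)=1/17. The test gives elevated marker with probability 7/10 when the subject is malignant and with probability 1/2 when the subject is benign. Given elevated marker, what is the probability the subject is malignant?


P(A) = P(A|B)P(B) + P(A|B')P(B') = 7/10*1/17 + 1/2*16/17 = 87/170
P(B|A) = P(A|B)P(B)/P(A) = (7/170)/(87/170) = 7/87

7/87


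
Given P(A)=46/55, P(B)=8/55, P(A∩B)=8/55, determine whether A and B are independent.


P(A)*P(B) = 46/55*8/55 = 368/3025
P(A∩B) = 8/55 != 368/3025, so not independent

No, A and B are not independent


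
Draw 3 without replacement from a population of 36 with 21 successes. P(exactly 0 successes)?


P(X=0) = C(21,0)*C(15,3) / C(36,3)
= 1*455 / 7140
= 455/7140 = 13/204

13/204


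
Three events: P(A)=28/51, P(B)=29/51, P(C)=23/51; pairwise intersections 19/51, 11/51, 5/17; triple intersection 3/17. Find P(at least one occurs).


P(A∪B∪C) = P(A)+P(B)+P(C) - P(AB)-P(AC)-P(BC) + P(ABC)
= 28/51+29/51+23/51 - 19/51-11/51-5/17 + 3/17
= 44/51

44/51


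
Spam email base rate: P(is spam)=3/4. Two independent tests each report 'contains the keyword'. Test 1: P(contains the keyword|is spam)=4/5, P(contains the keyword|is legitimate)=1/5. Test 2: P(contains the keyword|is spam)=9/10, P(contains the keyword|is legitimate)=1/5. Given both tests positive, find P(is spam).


After test 1: P(+) = 4/5*3/4 + 1/5*1/4 = 13/20
P(B|+) = (3/5)/(13/20) = 12/13
After test 2 (use post1 as new prior): P(+) = 9/10*12/13 + 1/5*1/13 = 11/13
P(B|+,+) = (54/65)/(11/13) = 54/55

54/55


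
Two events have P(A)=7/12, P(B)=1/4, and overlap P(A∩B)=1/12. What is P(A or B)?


P(A∪B) = P(A) + P(B) - P(A∩B)
= 7/12 + 1/4 - 1/12 = 3/4

3/4


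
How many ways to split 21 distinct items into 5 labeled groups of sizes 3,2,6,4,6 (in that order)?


21! = 51090942171709440000
Denominator: 3!=6 * 2!=2 * 6!=720 * 4!=24 * 6!=720
Coefficient = 51090942171709440000 / 149299200 = 342205063200

342205063200


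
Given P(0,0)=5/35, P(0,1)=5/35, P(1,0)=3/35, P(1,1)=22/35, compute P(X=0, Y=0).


Read from table: P(X=0, Y=0) = 5/35 = 1/7

1/7


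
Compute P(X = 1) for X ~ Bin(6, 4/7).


P(X=1) = C(6,1) * p^1 * (1-p)^5
= 6 * 4/7 * 243/16807
= 5832/117649

5832/117649


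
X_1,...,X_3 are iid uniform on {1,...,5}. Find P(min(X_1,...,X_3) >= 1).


P(min >= 1) = P(all X_i >= 1) = (P(X_1 >= 1))^3
= (5/5)^3 = 1^3 = 1

1


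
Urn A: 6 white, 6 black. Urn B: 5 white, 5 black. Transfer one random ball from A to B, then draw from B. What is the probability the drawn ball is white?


P(transfer white) = 6/12 = 1/2; P(transfer black) = 1/2
If white transferred: Urn II has 6 white of 11, so P(white|white moved) = 6/11
If black transferred: Urn II has 5 white of 11, so P(white|black moved) = 5/11
By total probability: P(white) = 1/2*6/11 + 1/2*5/11 = 1/2

1/2


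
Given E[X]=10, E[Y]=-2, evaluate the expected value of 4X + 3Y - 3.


E[4X + 3Y - 3] = 4*E[X] + 3*E[Y] - 3
= (4)*(10) + (3)*(-2) + (-3)
= 40 - 6 - 3 = 31

31


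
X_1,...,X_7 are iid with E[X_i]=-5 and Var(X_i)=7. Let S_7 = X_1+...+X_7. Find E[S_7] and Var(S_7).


E[S_n] = n*mu = 7*-5 = -35
Var(S_n) = n*sigma^2 = 7*7 = 49

E[S_7]=-35, Var(S_7)=49


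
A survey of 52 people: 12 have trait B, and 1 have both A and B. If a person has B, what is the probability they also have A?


P(A|B) = P(A∩B)/P(B) = (1/52)/(12/52) = 1/12

1/12


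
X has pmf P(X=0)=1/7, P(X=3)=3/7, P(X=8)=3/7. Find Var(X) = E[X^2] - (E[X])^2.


E[X] = 33/7, E[X^2] = 219/7
Var(X) = E[X^2] - (E[X])^2 = 219/7 - (33/7)^2 = 444/49

444/49


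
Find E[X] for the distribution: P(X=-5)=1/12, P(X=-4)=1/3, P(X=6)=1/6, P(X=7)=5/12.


E[X] = sum(x * P(x))
= -5*1/12 - 4*1/3 + 6*1/6 + 7*5/12
= 13/6

13/6


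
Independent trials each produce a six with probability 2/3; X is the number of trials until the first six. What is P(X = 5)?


P(X=5) = (1-p)^4 * p = (1/3)^4 * 2/3
= 1/81 * 2/3 = 2/243

2/243


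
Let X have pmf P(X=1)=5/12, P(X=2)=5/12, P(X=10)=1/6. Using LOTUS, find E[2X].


E[2X] = sum(g(x)*P(x))
= 2*5/12 + 4*5/12 + 20*1/6
= 35/6

35/6


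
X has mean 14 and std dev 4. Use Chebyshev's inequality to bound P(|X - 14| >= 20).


k = 20/4 = 5
Chebyshev: P(|X-mu| >= k*sigma) <= 1/k^2 = 1/5^2 = 1/25

1/25


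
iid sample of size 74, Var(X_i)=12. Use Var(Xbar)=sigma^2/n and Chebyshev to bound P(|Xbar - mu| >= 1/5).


Var(Xbar) = Var(X)/n = 12/74
Chebyshev: P(|Xbar-mu| >= 1/5) <= Var(Xbar)/(1/5)^2 = (6/37)/(1/25) = 150/37
Bound exceeds 1, so trivial bound: 1

1


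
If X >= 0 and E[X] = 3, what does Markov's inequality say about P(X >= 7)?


Markov: P(X >= a) <= E[X]/a
P(X >= 7) <= 3/7

3/7


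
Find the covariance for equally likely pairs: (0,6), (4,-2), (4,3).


E[X]=8/3, E[Y]=7/3, E[XY]=4/3
Cov(X,Y) = E[XY] - E[X]E[Y] = 4/3 - 8/3*7/3 = -44/9

-44/9


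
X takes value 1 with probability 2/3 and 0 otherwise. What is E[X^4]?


For Bernoulli: X in {0,1}
E[X^4] = 0^4*(1-2/3) + 1^4*2/3 = 2/3

2/3


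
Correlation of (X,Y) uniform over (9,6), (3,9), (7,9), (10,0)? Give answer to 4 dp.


Cov(X,Y) = -7.5000, Var(X) = 7.1875, Var(Y) = 13.5000
rho = Cov/(sqrt(VarX)*sqrt(VarY)) = -0.7614

-0.7614


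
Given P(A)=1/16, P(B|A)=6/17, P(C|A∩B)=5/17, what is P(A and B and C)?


P(A∩B∩C) = P(A) * P(B|A) * P(C|A∩B)
= 1/16 * 6/17 * 5/17
= 3/136 * 5/17 = 15/2312

15/2312


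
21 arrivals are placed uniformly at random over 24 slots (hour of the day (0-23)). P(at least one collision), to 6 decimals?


P(all different) = prod((24-i)/24 for i=0..20) = 0.000001
P(at least one match) = 1 - 0.000001 = 0.999999

0.999999


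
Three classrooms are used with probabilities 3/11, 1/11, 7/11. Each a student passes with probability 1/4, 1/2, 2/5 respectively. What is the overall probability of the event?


P(A) = P(A|B1)P(B1) + P(A|B2)P(B2) + P(A|B3)P(B3)
= 1/4*3/11 + 1/2*1/11 + 2/5*7/11
= 3/44 + 1/22 + 14/55 = 81/220

81/220


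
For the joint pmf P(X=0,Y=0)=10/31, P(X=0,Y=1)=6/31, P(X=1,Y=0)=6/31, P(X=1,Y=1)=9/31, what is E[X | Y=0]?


P(Y=0) = 16/31
E[X|Y=0] = (0*10 + 1*6)/16 = 6/16 = 3/8

3/8


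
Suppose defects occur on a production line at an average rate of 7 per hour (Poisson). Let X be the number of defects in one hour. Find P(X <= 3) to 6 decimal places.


P(X<=3) = e^(-7)*7^0/0! + e^(-7)*7^1/1! + e^(-7)*7^2/2! + e^(-7)*7^3/3!
≈ 0.0009118820 + 0.0063831738 + 0.0223411082 + 0.0521292524
= 0.0817654164
≈ 0.081765

0.081765


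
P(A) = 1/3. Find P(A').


P(A') = 1 - P(A) = 1 - 1/3 = 2/3

2/3


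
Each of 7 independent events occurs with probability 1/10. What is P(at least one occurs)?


P(at least one) = 1 - P(none)
P(none) = (1 - 1/10)^7 = (9/10)^7 = 4782969/10000000
P(at least one) = 1 - 4782969/10000000 = 5217031/10000000

5217031/10000000


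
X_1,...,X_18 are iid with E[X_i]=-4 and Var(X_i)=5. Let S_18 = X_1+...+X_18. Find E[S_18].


E[S_n] = n*E[X_1] = 18*-4 = -72

-72


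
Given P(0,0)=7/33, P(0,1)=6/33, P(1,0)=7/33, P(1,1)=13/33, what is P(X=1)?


P(X=1) = P(1,0)+P(1,1) = 7/33 + 13/33 = 20/33

20/33


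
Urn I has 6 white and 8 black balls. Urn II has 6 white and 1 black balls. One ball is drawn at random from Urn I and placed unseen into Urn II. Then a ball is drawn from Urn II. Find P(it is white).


P(transfer white) = 6/14 = 3/7; P(transfer black) = 4/7
If white transferred: Urn II has 7 white of 8, so P(white|white moved) = 7/8
If black transferred: Urn II has 6 white of 8, so P(white|black moved) = 3/4
By total probability: P(white) = 3/7*7/8 + 4/7*3/4 = 45/56

45/56


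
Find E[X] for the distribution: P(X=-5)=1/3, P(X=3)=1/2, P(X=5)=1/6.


E[X] = sum(x * P(x))
= -5*1/3 + 3*1/2 + 5*1/6
= 2/3

2/3


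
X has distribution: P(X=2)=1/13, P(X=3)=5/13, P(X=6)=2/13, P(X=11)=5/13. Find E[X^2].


E[X^2] = sum(g(x)*P(x))
= 4*1/13 + 9*5/13 + 36*2/13 + 121*5/13
= 726/13

726/13


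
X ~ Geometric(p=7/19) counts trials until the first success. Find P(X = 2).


P(X=2) = (1-p)^1 * p = (12/19)^1 * 7/19
= 12/19 * 7/19 = 84/361

84/361


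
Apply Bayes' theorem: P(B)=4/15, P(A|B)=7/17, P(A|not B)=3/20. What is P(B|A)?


P(A) = P(A|B)P(B) + P(A|B')P(B') = 7/17*4/15 + 3/20*11/15 = 1121/5100
P(B|A) = P(A|B)P(B)/P(A) = (28/255)/(1121/5100) = 560/1121

560/1121


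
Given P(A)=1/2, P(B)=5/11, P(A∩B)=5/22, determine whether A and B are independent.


P(A)*P(B) = 1/2*5/11 = 5/22
P(A∩B) = 5/22, which equals P(A)P(B), so independent

Yes, A and B are independent


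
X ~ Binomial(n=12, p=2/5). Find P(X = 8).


P(X=8) = C(12,8) * p^8 * (1-p)^4
= 495 * 256/390625 * 81/625
= 2052864/48828125

2052864/48828125


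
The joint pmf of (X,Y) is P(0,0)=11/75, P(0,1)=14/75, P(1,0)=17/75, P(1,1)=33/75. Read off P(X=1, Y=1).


Read from table: P(X=1, Y=1) = 33/75 = 11/25

11/25


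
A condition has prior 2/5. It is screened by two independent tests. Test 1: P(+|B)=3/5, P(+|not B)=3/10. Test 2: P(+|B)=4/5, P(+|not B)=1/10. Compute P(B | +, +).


After test 1: P(+) = 3/5*2/5 + 3/10*3/5 = 21/50
P(B|+) = (6/25)/(21/50) = 4/7
After test 2 (use post1 as new prior): P(+) = 4/5*4/7 + 1/10*3/7 = 1/2
P(B|+,+) = (16/35)/(1/2) = 32/35

32/35


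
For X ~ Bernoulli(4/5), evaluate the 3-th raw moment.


For Bernoulli: X in {0,1}
E[X^3] = 0^3*(1-4/5) + 1^3*4/5 = 4/5

4/5


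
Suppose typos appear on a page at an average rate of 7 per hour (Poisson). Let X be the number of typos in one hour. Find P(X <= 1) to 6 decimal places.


P(X<=1) = e^(-7)*7^0/0! + e^(-7)*7^1/1!
≈ 0.0009118820 + 0.0063831738
= 0.0072950558
≈ 0.007295

0.007295


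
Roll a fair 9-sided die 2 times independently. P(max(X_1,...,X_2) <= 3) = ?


P(max <= 3) = P(all X_i <= 3) = (P(X_1 <= 3))^2
= (3/9)^2 = (1/3)^2 = 1/9

1/9


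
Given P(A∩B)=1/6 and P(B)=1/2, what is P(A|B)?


P(A|B) = P(A∩B)/P(B) = (28/168)/(84/168) = 28/84 = 1/3

1/3


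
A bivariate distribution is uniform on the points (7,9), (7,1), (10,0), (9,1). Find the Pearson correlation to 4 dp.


Cov(X,Y) = -2.9375, Var(X) = 1.6875, Var(Y) = 13.1875
rho = Cov/(sqrt(VarX)*sqrt(VarY)) = -0.6227

-0.6227


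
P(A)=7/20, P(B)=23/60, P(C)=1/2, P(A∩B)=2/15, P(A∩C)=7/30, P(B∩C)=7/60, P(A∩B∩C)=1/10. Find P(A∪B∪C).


P(A∪B∪C) = P(A)+P(B)+P(C) - P(AB)-P(AC)-P(BC) + P(ABC)
= 7/20+23/60+1/2 - 2/15-7/30-7/60 + 1/10
= 17/20

17/20


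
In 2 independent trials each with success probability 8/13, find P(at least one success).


P(at least one) = 1 - P(none)
P(none) = (1 - 8/13)^2 = (5/13)^2 = 25/169
P(at least one) = 1 - 25/169 = 144/169

144/169


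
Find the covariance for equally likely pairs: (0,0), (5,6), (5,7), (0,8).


E[X]=5/2, E[Y]=21/4, E[XY]=65/4
Cov(X,Y) = E[XY] - E[X]E[Y] = 65/4 - 5/2*21/4 = 25/8

25/8


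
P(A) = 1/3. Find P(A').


P(A') = 1 - P(A) = 1 - 1/3 = 2/3

2/3


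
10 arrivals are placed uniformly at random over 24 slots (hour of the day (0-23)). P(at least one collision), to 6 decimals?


P(all different) = prod((24-i)/24 for i=0..9) = 0.112250
P(at least one match) = 1 - 0.112250 = 0.887750

0.887750


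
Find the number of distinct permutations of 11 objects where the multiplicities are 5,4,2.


11! = 39916800
Denominator: 5!=120 * 4!=24 * 2!=2
Coefficient = 39916800 / 5760 = 6930

6930


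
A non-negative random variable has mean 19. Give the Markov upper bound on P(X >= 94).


Markov: P(X >= a) <= E[X]/a
P(X >= 94) <= 19/94

19/94


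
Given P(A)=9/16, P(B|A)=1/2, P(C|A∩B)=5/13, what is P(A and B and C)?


P(A∩B∩C) = P(A) * P(B|A) * P(C|A∩B)
= 9/16 * 1/2 * 5/13
= 9/32 * 5/13 = 45/416

45/416


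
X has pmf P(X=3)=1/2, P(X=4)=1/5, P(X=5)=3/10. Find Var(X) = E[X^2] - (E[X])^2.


E[X] = 19/5, E[X^2] = 76/5
Var(X) = E[X^2] - (E[X])^2 = 76/5 - (19/5)^2 = 19/25

19/25


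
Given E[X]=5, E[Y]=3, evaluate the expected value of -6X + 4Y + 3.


E[-6X + 4Y + 3] = -6*E[X] + 4*E[Y] + 3
= (-6)*(5) + (4)*(3) + (3)
= -30 + 12 + 3 = -15

-15


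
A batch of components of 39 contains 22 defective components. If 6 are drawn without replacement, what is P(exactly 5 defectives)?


P(X=5) = C(22,5)*C(17,1) / C(39,6)
= 26334*17 / 3262623
= 447678/3262623 = 66/481

66/481


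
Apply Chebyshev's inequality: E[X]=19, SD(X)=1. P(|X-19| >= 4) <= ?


k = 4/1 = 4
Chebyshev: P(|X-mu| >= k*sigma) <= 1/k^2 = 1/4^2 = 1/16

1/16


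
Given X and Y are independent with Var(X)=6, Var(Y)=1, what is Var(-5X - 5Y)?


Independence => Cov(X,Y)=0
Var(-5X - 5Y) = (-5)^2*Var(X) + (-5)^2*Var(Y)
= 25*6 + 25*1 = 175

175


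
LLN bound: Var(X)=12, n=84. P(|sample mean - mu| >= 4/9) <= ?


Var(Xbar) = Var(X)/n = 12/84
Chebyshev: P(|Xbar-mu| >= 4/9) <= Var(Xbar)/(4/9)^2 = (1/7)/(16/81) = 81/112

81/112


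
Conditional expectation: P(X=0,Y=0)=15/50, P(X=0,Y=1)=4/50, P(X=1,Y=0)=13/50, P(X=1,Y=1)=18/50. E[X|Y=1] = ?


P(Y=1) = 22/50
E[X|Y=1] = (0*4 + 1*18)/22 = 18/22 = 9/11

9/11


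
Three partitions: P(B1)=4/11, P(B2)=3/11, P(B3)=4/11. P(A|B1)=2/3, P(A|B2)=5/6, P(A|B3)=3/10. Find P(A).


P(A) = P(A|B1)P(B1) + P(A|B2)P(B2) + P(A|B3)P(B3)
= 2/3*4/11 + 5/6*3/11 + 3/10*4/11
= 8/33 + 5/22 + 6/55 = 191/330

191/330


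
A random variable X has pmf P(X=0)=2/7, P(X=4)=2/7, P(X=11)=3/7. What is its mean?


E[X] = sum(x * P(x))
= 0*2/7 + 4*2/7 + 11*3/7
= 41/7

41/7


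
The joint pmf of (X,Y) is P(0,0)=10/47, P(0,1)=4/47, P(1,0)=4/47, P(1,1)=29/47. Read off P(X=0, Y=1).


Read from table: P(X=0, Y=1) = 4/47

4/47


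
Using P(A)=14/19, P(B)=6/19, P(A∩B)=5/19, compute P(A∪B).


P(A∪B) = P(A) + P(B) - P(A∩B)
= 14/19 + 6/19 - 5/19 = 15/19

15/19


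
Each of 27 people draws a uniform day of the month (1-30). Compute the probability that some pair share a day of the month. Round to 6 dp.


P(all different) = prod((30-i)/30 for i=0..26) = 0.000000
P(at least one match) = 1 - 0.000000 = 1.000000

1.000000


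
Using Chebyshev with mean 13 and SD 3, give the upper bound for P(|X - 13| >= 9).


k = 9/3 = 3
Chebyshev: P(|X-mu| >= k*sigma) <= 1/k^2 = 1/3^2 = 1/9

1/9


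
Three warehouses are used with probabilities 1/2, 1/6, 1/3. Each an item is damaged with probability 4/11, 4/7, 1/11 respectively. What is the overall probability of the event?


P(A) = P(A|B1)P(B1) + P(A|B2)P(B2) + P(A|B3)P(B3)
= 4/11*1/2 + 4/7*1/6 + 1/11*1/3
= 2/11 + 2/21 + 1/33 = 71/231

71/231


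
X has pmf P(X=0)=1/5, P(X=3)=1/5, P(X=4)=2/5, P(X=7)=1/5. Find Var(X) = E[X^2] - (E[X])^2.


E[X] = 18/5, E[X^2] = 18
Var(X) = E[X^2] - (E[X])^2 = 18 - (18/5)^2 = 126/25

126/25


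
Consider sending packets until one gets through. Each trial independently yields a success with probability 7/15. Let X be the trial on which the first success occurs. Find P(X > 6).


P(X > 6) = P(first 6 trials all fail) = (1-p)^6 = (8/15)^6 = 262144/11390625

262144/11390625


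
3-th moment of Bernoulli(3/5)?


For Bernoulli: X in {0,1}
E[X^3] = 0^3*(1-3/5) + 1^3*3/5 = 3/5

3/5


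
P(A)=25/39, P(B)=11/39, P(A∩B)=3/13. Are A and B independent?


P(A)*P(B) = 25/39*11/39 = 275/1521
P(A∩B) = 3/13 != 275/1521, so not independent

No, A and B are not independent


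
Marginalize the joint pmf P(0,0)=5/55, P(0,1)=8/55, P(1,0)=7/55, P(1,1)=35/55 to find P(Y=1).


P(Y=1) = P(0,1)+P(1,1) = 8/55 + 35/55 = 43/55

43/55


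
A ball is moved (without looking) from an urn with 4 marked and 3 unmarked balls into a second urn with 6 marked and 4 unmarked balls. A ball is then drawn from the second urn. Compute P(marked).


P(transfer marked) = 4/7; P(transfer unmarked) = 3/7
If marked transferred: Urn II has 7 marked of 11, so P(marked|marked moved) = 7/11
If unmarked transferred: Urn II has 6 marked of 11, so P(marked|unmarked moved) = 6/11
By total probability: P(marked) = 4/7*7/11 + 3/7*6/11 = 46/77

46/77


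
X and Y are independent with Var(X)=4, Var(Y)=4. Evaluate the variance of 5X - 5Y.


Independence => Cov(X,Y)=0
Var(5X - 5Y) = 5^2*Var(X) + (-5)^2*Var(Y)
= 25*4 + 25*4 = 200

200


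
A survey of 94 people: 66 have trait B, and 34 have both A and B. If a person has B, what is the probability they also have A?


P(A|B) = P(A∩B)/P(B) = (34/94)/(66/94) = 34/66 = 17/33

17/33


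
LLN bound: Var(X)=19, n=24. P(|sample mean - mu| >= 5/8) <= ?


Var(Xbar) = Var(X)/n = 19/24
Chebyshev: P(|Xbar-mu| >= 5/8) <= Var(Xbar)/(5/8)^2 = (19/24)/(25/64) = 152/75
Bound exceeds 1, so trivial bound: 1

1


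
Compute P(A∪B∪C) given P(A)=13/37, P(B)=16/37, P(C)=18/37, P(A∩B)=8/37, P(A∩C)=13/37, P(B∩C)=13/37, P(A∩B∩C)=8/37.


P(A∪B∪C) = P(A)+P(B)+P(C) - P(AB)-P(AC)-P(BC) + P(ABC)
= 13/37+16/37+18/37 - 8/37-13/37-13/37 + 8/37
= 21/37

21/37


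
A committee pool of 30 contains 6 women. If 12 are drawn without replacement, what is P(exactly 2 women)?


P(X=2) = C(6,2)*C(24,10) / C(30,12)
= 15*1961256 / 86493225
= 29418840/86493225 = 4488/13195

4488/13195


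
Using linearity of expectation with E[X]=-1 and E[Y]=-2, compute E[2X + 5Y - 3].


E[2X + 5Y - 3] = 2*E[X] + 5*E[Y] - 3
= (2)*(-1) + (5)*(-2) + (-3)
= -2 - 10 - 3 = -15

-15


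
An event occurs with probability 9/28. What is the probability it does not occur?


P(A') = 1 - P(A) = 1 - 9/28 = 19/28

19/28


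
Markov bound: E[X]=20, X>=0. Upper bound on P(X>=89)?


Markov: P(X >= a) <= E[X]/a
P(X >= 89) <= 20/89

20/89


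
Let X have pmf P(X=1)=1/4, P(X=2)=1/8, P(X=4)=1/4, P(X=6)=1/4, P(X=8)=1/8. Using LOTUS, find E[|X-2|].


E[|X-2|] = sum(g(x)*P(x))
= 1*1/4 + 0*1/8 + 2*1/4 + 4*1/4 + 6*1/8
= 5/2

5/2


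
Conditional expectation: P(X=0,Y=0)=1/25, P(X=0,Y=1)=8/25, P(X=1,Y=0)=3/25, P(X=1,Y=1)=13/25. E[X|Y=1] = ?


P(Y=1) = 21/25
E[X|Y=1] = (0*8 + 1*13)/21 = 13/21

13/21


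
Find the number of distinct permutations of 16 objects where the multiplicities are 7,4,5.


16! = 20922789888000
Denominator: 7!=5040 * 4!=24 * 5!=120
Coefficient = 20922789888000 / 14515200 = 1441440

1441440


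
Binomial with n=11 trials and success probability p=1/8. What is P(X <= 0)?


P(X<=0) = P(X=0)
= 1977326743/8589934592
= 1977326743/8589934592

1977326743/8589934592


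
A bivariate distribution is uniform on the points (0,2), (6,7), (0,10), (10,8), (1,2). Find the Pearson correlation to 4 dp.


Cov(X,Y) = 5.0800, Var(X) = 15.8400, Var(Y) = 10.5600
rho = Cov/(sqrt(VarX)*sqrt(VarY)) = 0.3928

0.3928


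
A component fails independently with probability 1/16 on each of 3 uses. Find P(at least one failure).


P(at least one) = 1 - P(none)
P(none) = (1 - 1/16)^3 = (15/16)^3 = 3375/4096
P(at least one) = 1 - 3375/4096 = 721/4096

721/4096


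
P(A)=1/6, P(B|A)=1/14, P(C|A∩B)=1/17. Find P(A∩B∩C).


P(A∩B∩C) = P(A) * P(B|A) * P(C|A∩B)
= 1/6 * 1/14 * 1/17
= 1/84 * 1/17 = 1/1428

1/1428


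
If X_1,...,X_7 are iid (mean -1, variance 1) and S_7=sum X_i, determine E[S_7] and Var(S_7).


E[S_n] = n*mu = 7*-1 = -7
Var(S_n) = n*sigma^2 = 7*1 = 7

E[S_7]=-7, Var(S_7)=7


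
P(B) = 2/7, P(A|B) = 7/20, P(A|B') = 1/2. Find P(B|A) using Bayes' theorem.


P(A) = P(A|B)P(B) + P(A|B')P(B') = 7/20*2/7 + 1/2*5/7 = 16/35
P(B|A) = P(A|B)P(B)/P(A) = (1/10)/(16/35) = 7/32

7/32


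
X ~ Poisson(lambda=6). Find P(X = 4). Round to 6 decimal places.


P(X=4) = e^(-6) * 6^4 / 4!
≈ 0.002478752177 * 1296 / 24
≈ 0.133853

0.133853


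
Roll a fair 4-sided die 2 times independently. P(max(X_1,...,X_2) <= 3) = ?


P(max <= 3) = P(all X_i <= 3) = (P(X_1 <= 3))^2
= (3/4)^2 = 9/16

9/16


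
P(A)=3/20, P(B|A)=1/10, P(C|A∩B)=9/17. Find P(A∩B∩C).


P(A∩B∩C) = P(A) * P(B|A) * P(C|A∩B)
= 3/20 * 1/10 * 9/17
= 3/200 * 9/17 = 27/3400

27/3400


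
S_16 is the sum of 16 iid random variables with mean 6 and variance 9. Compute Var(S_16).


By independence, Var(S_n) = n*Var(X_1) = 16*9 = 144

144


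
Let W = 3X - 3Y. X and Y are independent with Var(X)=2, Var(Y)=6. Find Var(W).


Independence => Cov(X,Y)=0
Var(3X - 3Y) = 3^2*Var(X) + (-3)^2*Var(Y)
= 9*2 + 9*6 = 72

72


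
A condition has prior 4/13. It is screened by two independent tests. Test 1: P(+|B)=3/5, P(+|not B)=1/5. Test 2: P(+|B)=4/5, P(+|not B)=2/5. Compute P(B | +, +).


After test 1: P(+) = 3/5*4/13 + 1/5*9/13 = 21/65
P(B|+) = (12/65)/(21/65) = 4/7
After test 2 (use post1 as new prior): P(+) = 4/5*4/7 + 2/5*3/7 = 22/35
P(B|+,+) = (16/35)/(22/35) = 8/11

8/11


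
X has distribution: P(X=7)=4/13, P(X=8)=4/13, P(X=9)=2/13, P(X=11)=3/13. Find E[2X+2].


E[2X+2] = sum(g(x)*P(x))
= 16*4/13 + 18*4/13 + 20*2/13 + 24*3/13
= 248/13

248/13


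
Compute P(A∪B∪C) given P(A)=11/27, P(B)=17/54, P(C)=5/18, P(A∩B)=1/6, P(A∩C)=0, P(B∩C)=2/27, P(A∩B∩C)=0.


P(A∪B∪C) = P(A)+P(B)+P(C) - P(AB)-P(AC)-P(BC) + P(ABC)
= 11/27+17/54+5/18 - 1/6-0-2/27 + 0
= 41/54

41/54


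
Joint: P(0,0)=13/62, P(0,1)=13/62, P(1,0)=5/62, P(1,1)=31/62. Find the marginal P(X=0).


P(X=0) = P(0,0)+P(0,1) = 13/62 + 13/62 = 26/62 = 13/31

13/31


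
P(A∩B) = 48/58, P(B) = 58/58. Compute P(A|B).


P(A|B) = P(A∩B)/P(B) = (48/58)/(58/58) = 48/58 = 24/29

24/29


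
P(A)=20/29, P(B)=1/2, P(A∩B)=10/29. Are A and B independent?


P(A)*P(B) = 20/29*1/2 = 10/29
P(A∩B) = 10/29, which equals P(A)P(B), so independent

Yes, A and B are independent


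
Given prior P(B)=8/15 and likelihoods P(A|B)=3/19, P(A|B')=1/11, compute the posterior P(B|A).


P(A) = P(A|B)P(B) + P(A|B')P(B') = 3/19*8/15 + 1/11*7/15 = 397/3135
P(B|A) = P(A|B)P(B)/P(A) = (8/95)/(397/3135) = 264/397

264/397


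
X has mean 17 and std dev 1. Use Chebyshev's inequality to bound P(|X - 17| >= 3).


k = 3/1 = 3
Chebyshev: P(|X-mu| >= k*sigma) <= 1/k^2 = 1/3^2 = 1/9

1/9


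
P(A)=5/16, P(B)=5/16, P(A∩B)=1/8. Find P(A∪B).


P(A∪B) = P(A) + P(B) - P(A∩B)
= 5/16 + 5/16 - 1/8 = 1/2

1/2


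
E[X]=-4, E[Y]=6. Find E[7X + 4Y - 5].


E[7X + 4Y - 5] = 7*E[X] + 4*E[Y] - 5
= (7)*(-4) + (4)*(6) + (-5)
= -28 + 24 - 5 = -9

-9


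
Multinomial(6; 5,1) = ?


6! = 720
Denominator: 5!=120 * 1!=1
Coefficient = 720 / 120 = 6

6


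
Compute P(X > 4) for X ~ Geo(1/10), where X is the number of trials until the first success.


P(X > 4) = P(first 4 trials all fail) = (1-p)^4 = (9/10)^4 = 6561/10000

6561/10000


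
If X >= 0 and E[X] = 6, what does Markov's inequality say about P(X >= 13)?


Markov: P(X >= a) <= E[X]/a
P(X >= 13) <= 6/13

6/13


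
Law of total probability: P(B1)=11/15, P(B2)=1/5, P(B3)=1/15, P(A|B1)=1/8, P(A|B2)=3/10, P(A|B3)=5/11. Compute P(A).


P(A) = P(A|B1)P(B1) + P(A|B2)P(B2) + P(A|B3)P(B3)
= 1/8*11/15 + 3/10*1/5 + 5/11*1/15
= 11/120 + 3/50 + 1/33 = 1201/6600

1201/6600


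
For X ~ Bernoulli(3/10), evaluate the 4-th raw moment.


For Bernoulli: X in {0,1}
E[X^4] = 0^4*(1-3/10) + 1^4*3/10 = 3/10

3/10


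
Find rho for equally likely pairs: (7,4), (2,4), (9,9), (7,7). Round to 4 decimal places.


Cov(X,Y) = 4.0000, Var(X) = 6.6875, Var(Y) = 4.5000
rho = Cov/(sqrt(VarX)*sqrt(VarY)) = 0.7292

0.7292


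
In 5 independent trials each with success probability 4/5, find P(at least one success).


P(at least one) = 1 - P(none)
P(none) = (1 - 4/5)^5 = (1/5)^5 = 1/3125
P(at least one) = 1 - 1/3125 = 3124/3125

3124/3125


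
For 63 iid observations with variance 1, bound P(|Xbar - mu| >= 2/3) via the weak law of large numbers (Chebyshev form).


Var(Xbar) = Var(X)/n = 1/63
Chebyshev: P(|Xbar-mu| >= 2/3) <= Var(Xbar)/(2/3)^2 = (1/63)/(4/9) = 1/28

1/28


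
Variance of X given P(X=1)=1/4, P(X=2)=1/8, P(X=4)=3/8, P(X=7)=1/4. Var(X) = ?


E[X] = 15/4, E[X^2] = 19
Var(X) = E[X^2] - (E[X])^2 = 19 - (15/4)^2 = 79/16

79/16


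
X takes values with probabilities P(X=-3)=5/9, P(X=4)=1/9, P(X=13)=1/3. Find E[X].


E[X] = sum(x * P(x))
= -3*5/9 + 4*1/9 + 13*1/3
= 28/9

28/9


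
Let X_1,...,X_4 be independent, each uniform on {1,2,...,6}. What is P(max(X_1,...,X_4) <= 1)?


P(max <= 1) = P(all X_i <= 1) = (P(X_1 <= 1))^4
= (1/6)^4 = 1/1296

1/1296


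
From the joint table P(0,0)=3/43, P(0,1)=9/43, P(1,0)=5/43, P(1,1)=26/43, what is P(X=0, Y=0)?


Read from table: P(X=0, Y=0) = 3/43

3/43


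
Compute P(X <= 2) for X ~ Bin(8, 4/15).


P(X<=2) = P(X=0) + P(X=1) + P(X=2)
= 214358881/2562890625 + 623589472/2562890625 + 793659328/2562890625
= 543869227/854296875

543869227/854296875


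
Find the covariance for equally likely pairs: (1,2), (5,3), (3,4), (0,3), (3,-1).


E[X]=12/5, E[Y]=11/5, E[XY]=26/5
Cov(X,Y) = E[XY] - E[X]E[Y] = 26/5 - 12/5*11/5 = -2/25

-2/25


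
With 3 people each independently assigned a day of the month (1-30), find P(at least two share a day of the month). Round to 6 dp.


P(all different) = prod((30-i)/30 for i=0..2) = 0.902222
P(at least one match) = 1 - 0.902222 = 0.097778

0.097778


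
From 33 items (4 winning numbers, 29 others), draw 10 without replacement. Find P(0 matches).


P(X=0) = C(4,0)*C(29,10) / C(33,10)
= 1*20030010 / 92561040
= 20030010/92561040 = 161/744

161/744


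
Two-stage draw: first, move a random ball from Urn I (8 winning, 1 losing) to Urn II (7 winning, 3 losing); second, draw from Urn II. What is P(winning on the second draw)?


P(transfer winning) = 8/9; P(transfer losing) = 1/9
If winning transferred: Urn II has 8 winning of 11, so P(winning|winning moved) = 8/11
If losing transferred: Urn II has 7 winning of 11, so P(winning|losing moved) = 7/11
By total probability: P(winning) = 8/9*8/11 + 1/9*7/11 = 71/99

71/99


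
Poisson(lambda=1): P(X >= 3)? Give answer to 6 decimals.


P(X>=3) = 1 - P(X<=2) = 1 - (e^(-1)*1^0/0! + e^(-1)*1^1/1! + e^(-1)*1^2/2!)
≈ 1 - (0.3678794412 + 0.3678794412 + 0.1839397206)
= 1 - 0.9196986030 = 0.0803013970
≈ 0.080301

0.080301


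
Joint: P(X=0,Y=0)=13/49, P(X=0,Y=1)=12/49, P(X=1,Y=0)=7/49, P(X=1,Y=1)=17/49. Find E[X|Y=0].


P(Y=0) = 20/49
E[X|Y=0] = (0*13 + 1*7)/20 = 7/20

7/20


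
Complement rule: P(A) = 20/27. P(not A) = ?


P(A') = 1 - P(A) = 1 - 20/27 = 7/27

7/27


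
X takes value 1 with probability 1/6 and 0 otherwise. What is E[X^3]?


For Bernoulli: X in {0,1}
E[X^3] = 0^3*(1-1/6) + 1^3*1/6 = 1/6

1/6


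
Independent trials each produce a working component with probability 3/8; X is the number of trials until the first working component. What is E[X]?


For geometric (trials until first success), E[X] = 1/p = 1/(3/8) = 8/3

8/3


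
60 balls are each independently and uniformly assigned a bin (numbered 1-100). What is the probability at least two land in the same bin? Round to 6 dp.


P(all different) = prod((100-i)/100 for i=0..59) = 0.000000
P(at least one match) = 1 - 0.000000 = 1.000000

1.000000


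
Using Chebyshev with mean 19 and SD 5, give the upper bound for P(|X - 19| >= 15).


k = 15/5 = 3
Chebyshev: P(|X-mu| >= k*sigma) <= 1/k^2 = 1/3^2 = 1/9

1/9


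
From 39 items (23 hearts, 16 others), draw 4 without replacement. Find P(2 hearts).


P(X=2) = C(23,2)*C(16,2) / C(39,4)
= 253*120 / 82251
= 30360/82251 = 10120/27417

10120/27417


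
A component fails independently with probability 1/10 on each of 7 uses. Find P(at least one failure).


P(at least one) = 1 - P(none)
P(none) = (1 - 1/10)^7 = (9/10)^7 = 4782969/10000000
P(at least one) = 1 - 4782969/10000000 = 5217031/10000000

5217031/10000000


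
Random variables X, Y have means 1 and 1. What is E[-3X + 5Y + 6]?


E[-3X + 5Y + 6] = -3*E[X] + 5*E[Y] + 6
= (-3)*(1) + (5)*(1) + (6)
= -3 + 5 + 6 = 8

8


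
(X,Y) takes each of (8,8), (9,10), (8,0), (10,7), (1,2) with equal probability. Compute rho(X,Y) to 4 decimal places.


Cov(X,Y) = 6.3200, Var(X) = 10.1600, Var(Y) = 14.2400
rho = Cov/(sqrt(VarX)*sqrt(VarY)) = 0.5254

0.5254


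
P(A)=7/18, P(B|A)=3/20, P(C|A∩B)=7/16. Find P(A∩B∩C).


P(A∩B∩C) = P(A) * P(B|A) * P(C|A∩B)
= 7/18 * 3/20 * 7/16
= 7/120 * 7/16 = 49/1920

49/1920


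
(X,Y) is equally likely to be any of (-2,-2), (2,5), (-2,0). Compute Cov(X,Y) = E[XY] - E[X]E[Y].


E[X]=-2/3, E[Y]=1, E[XY]=14/3
Cov(X,Y) = E[XY] - E[X]E[Y] = 14/3 + 2/3*1 = 16/3

16/3


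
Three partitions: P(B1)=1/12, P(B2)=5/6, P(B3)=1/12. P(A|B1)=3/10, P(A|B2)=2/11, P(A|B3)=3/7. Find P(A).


P(A) = P(A|B1)P(B1) + P(A|B2)P(B2) + P(A|B3)P(B3)
= 3/10*1/12 + 2/11*5/6 + 3/7*1/12
= 1/40 + 5/33 + 1/28 = 1961/9240

1961/9240


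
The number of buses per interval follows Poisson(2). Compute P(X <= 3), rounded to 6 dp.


P(X<=3) = e^(-2)*2^0/0! + e^(-2)*2^1/1! + e^(-2)*2^2/2! + e^(-2)*2^3/3!
≈ 0.1353352832 + 0.2706705665 + 0.2706705665 + 0.1804470443
= 0.8571234605
≈ 0.857123

0.857123


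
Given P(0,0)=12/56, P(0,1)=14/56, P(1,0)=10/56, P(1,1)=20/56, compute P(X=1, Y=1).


Read from table: P(X=1, Y=1) = 20/56 = 5/14

5/14


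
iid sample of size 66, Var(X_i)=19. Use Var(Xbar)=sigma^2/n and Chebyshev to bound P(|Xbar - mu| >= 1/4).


Var(Xbar) = Var(X)/n = 19/66
Chebyshev: P(|Xbar-mu| >= 1/4) <= Var(Xbar)/(1/4)^2 = (19/66)/(1/16) = 152/33
Bound exceeds 1, so trivial bound: 1

1


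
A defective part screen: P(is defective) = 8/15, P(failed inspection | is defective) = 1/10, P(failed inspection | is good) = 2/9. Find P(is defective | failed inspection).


P(A) = P(A|B)P(B) + P(A|B')P(B') = 1/10*8/15 + 2/9*7/15 = 106/675
P(B|A) = P(A|B)P(B)/P(A) = (4/75)/(106/675) = 18/53

18/53


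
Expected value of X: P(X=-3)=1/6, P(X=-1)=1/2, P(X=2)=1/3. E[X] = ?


E[X] = sum(x * P(x))
= -3*1/6 - 1*1/2 + 2*1/3
= -1/3

-1/3


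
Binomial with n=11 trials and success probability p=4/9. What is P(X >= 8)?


P(X>=8) = P(X=8) + P(X=9) + P(X=10) + P(X=11)
= 450560000/10460353203 + 360448000/31381059609 + 57671680/31381059609 + 4194304/31381059609
= 591331328/10460353203

591331328/10460353203


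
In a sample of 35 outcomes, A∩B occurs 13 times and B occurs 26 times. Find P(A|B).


P(A|B) = P(A∩B)/P(B) = (13/35)/(26/35) = 13/26 = 1/2

1/2


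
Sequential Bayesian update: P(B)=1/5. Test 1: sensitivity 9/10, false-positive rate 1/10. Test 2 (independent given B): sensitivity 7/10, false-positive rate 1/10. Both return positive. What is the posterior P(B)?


After test 1: P(+) = 9/10*1/5 + 1/10*4/5 = 13/50
P(B|+) = (9/50)/(13/50) = 9/13
After test 2 (use post1 as new prior): P(+) = 7/10*9/13 + 1/10*4/13 = 67/130
P(B|+,+) = (63/130)/(67/130) = 63/67

63/67


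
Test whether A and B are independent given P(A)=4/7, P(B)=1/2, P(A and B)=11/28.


P(A)*P(B) = 4/7*1/2 = 2/7
P(A∩B) = 11/28 != 2/7, so not independent

No, A and B are not independent


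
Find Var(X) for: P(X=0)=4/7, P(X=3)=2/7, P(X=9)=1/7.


E[X] = 15/7, E[X^2] = 99/7
Var(X) = E[X^2] - (E[X])^2 = 99/7 - (15/7)^2 = 468/49

468/49


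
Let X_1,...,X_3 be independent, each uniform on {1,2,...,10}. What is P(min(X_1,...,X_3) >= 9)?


P(min >= 9) = P(all X_i >= 9) = (P(X_1 >= 9))^3
= (2/10)^3 = (1/5)^3 = 1/125

1/125


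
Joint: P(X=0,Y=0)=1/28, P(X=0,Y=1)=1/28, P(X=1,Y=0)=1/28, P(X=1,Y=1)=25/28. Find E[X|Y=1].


P(Y=1) = 26/28
E[X|Y=1] = (0*1 + 1*25)/26 = 25/26

25/26


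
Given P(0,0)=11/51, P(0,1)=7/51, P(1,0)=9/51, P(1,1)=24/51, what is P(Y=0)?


P(Y=0) = P(0,0)+P(1,0) = 11/51 + 9/51 = 20/51

20/51


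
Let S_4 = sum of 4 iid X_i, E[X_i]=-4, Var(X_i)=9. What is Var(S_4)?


By independence, Var(S_n) = n*Var(X_1) = 4*9 = 36

36


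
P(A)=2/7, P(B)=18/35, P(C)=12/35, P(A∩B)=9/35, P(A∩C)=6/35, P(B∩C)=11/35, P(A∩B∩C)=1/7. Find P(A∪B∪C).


P(A∪B∪C) = P(A)+P(B)+P(C) - P(AB)-P(AC)-P(BC) + P(ABC)
= 2/7+18/35+12/35 - 9/35-6/35-11/35 + 1/7
= 19/35

19/35


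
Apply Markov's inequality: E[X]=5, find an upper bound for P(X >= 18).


Markov: P(X >= a) <= E[X]/a
P(X >= 18) <= 5/18

5/18


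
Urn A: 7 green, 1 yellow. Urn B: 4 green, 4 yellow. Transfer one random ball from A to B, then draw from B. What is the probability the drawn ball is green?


P(transfer green) = 7/8; P(transfer yellow) = 1/8
If green transferred: Urn II has 5 green of 9, so P(green|green moved) = 5/9
If yellow transferred: Urn II has 4 green of 9, so P(green|yellow moved) = 4/9
By total probability: P(green) = 7/8*5/9 + 1/8*4/9 = 13/24

13/24


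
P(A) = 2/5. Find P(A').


P(A') = 1 - P(A) = 1 - 2/5 = 3/5

3/5


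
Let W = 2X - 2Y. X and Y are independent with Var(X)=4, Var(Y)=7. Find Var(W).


Independence => Cov(X,Y)=0
Var(2X - 2Y) = 2^2*Var(X) + (-2)^2*Var(Y)
= 4*4 + 4*7 = 44

44


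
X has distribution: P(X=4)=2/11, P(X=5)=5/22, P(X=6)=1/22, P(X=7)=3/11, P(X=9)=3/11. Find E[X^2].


E[X^2] = sum(g(x)*P(x))
= 16*2/11 + 25*5/22 + 36*1/22 + 49*3/11 + 81*3/11
= 1005/22

1005/22


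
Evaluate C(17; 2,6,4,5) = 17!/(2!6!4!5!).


17! = 355687428096000
Denominator: 2!=2 * 6!=720 * 4!=24 * 5!=120
Coefficient = 355687428096000 / 4147200 = 85765680

85765680


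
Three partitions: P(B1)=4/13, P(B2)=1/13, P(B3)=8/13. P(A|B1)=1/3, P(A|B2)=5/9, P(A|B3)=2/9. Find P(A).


P(A) = P(A|B1)P(B1) + P(A|B2)P(B2) + P(A|B3)P(B3)
= 1/3*4/13 + 5/9*1/13 + 2/9*8/13
= 4/39 + 5/117 + 16/117 = 11/39

11/39


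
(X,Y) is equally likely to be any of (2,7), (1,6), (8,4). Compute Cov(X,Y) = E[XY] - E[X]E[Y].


E[X]=11/3, E[Y]=17/3, E[XY]=52/3
Cov(X,Y) = E[XY] - E[X]E[Y] = 52/3 - 11/3*17/3 = -31/9

-31/9


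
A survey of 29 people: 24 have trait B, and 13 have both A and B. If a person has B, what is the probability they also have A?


P(A|B) = P(A∩B)/P(B) = (13/29)/(24/29) = 13/24

13/24


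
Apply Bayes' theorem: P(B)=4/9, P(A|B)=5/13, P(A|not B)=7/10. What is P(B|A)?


P(A) = P(A|B)P(B) + P(A|B')P(B') = 5/13*4/9 + 7/10*5/9 = 131/234
P(B|A) = P(A|B)P(B)/P(A) = (20/117)/(131/234) = 40/131

40/131


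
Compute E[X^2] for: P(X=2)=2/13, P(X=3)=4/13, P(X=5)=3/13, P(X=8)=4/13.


E[X^2] = sum(x^2 * P(x))
= 4*2/13 + 9*4/13 + 25*3/13 + 64*4/13
= 375/13

375/13


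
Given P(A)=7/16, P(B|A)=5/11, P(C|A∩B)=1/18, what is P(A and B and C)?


P(A∩B∩C) = P(A) * P(B|A) * P(C|A∩B)
= 7/16 * 5/11 * 1/18
= 35/176 * 1/18 = 35/3168

35/3168


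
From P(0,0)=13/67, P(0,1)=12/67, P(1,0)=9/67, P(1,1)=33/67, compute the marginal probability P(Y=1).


P(Y=1) = P(0,1)+P(1,1) = 12/67 + 33/67 = 45/67

45/67


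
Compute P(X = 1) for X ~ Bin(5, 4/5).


P(X=1) = C(5,1) * p^1 * (1-p)^4
= 5 * 4/5 * 1/625
= 4/625

4/625


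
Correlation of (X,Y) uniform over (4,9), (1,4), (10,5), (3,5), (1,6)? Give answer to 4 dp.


Cov(X,Y) = 0.1600, Var(X) = 10.9600, Var(Y) = 2.9600
rho = Cov/(sqrt(VarX)*sqrt(VarY)) = 0.0281

0.0281


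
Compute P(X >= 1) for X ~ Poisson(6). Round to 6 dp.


P(X>=1) = 1 - P(X<=0) = 1 - (e^(-6)*6^0/0!)
≈ 1 - 0.0024787522 = 0.9975212478
≈ 0.997521

0.997521


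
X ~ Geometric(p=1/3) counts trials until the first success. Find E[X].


For geometric (trials until first success), E[X] = 1/p = 1/(1/3) = 3

3


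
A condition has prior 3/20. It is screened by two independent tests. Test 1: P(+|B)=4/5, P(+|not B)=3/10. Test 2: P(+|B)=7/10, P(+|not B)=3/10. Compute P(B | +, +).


After test 1: P(+) = 4/5*3/20 + 3/10*17/20 = 3/8
P(B|+) = (3/25)/(3/8) = 8/25
After test 2 (use post1 as new prior): P(+) = 7/10*8/25 + 3/10*17/25 = 107/250
P(B|+,+) = (28/125)/(107/250) = 56/107

56/107


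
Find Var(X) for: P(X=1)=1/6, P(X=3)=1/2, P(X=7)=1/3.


E[X] = 4, E[X^2] = 21
Var(X) = E[X^2] - (E[X])^2 = 21 - (4)^2 = 5

5


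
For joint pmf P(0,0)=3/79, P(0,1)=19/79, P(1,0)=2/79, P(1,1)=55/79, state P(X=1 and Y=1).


Read from table: P(X=1, Y=1) = 55/79

55/79


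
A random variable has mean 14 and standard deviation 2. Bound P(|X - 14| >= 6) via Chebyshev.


k = 6/2 = 3
Chebyshev: P(|X-mu| >= k*sigma) <= 1/k^2 = 1/3^2 = 1/9

1/9


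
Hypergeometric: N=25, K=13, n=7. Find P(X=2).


P(X=2) = C(13,2)*C(12,5) / C(25,7)
= 78*792 / 480700
= 61776/480700 = 1404/10925

1404/10925


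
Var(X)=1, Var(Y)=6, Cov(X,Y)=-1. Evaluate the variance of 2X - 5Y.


Var(2X - 5Y) = 2^2*Var(X) + (-5)^2*Var(Y) + 2*2*(-5)*Cov(X,Y)
= 4*1 + 25*6 - 20*(-1)
= 4 + 150 + 20 = 174

174


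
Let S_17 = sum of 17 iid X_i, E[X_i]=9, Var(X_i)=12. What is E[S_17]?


E[S_n] = n*E[X_1] = 17*9 = 153

153


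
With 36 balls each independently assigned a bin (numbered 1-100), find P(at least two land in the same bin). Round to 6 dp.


P(all different) = prod((100-i)/100 for i=0..35) = 0.000736
P(at least one match) = 1 - 0.000736 = 0.999264

0.999264


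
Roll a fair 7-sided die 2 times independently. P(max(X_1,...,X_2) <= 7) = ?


P(max <= 7) = P(all X_i <= 7) = (P(X_1 <= 7))^2
= (7/7)^2 = 1^2 = 1

1


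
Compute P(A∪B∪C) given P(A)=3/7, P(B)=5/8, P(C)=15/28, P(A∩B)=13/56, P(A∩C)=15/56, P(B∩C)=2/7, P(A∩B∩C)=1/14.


P(A∪B∪C) = P(A)+P(B)+P(C) - P(AB)-P(AC)-P(BC) + P(ABC)
= 3/7+5/8+15/28 - 13/56-15/56-2/7 + 1/14
= 7/8

7/8


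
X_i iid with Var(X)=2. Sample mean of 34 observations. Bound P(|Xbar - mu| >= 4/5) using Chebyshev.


Var(Xbar) = Var(X)/n = 2/34
Chebyshev: P(|Xbar-mu| >= 4/5) <= Var(Xbar)/(4/5)^2 = (1/17)/(16/25) = 25/272

25/272


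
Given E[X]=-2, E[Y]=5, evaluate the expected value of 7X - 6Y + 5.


E[7X - 6Y + 5] = 7*E[X] - 6*E[Y] + 5
= (7)*(-2) + (-6)*(5) + (5)
= -14 - 30 + 5 = -39

-39


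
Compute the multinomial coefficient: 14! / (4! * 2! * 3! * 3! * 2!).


14! = 87178291200
Denominator: 4!=24 * 2!=2 * 3!=6 * 3!=6 * 2!=2
Coefficient = 87178291200 / 3456 = 25225200

25225200


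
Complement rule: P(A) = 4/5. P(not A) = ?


P(A') = 1 - P(A) = 1 - 4/5 = 1/5

1/5


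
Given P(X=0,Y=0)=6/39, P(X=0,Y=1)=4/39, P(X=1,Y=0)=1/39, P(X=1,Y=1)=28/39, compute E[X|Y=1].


P(Y=1) = 32/39
E[X|Y=1] = (0*4 + 1*28)/32 = 28/32 = 7/8

7/8


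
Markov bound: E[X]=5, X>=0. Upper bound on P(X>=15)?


Markov: P(X >= a) <= E[X]/a
P(X >= 15) <= 5/15 = 1/3

1/3


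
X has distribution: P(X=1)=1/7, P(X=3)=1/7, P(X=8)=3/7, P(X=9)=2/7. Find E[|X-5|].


E[|X-5|] = sum(g(x)*P(x))
= 4*1/7 + 2*1/7 + 3*3/7 + 4*2/7
= 23/7

23/7


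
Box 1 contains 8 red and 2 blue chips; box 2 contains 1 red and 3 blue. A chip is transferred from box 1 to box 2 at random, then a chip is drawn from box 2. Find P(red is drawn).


P(transfer red) = 8/10 = 4/5; P(transfer blue) = 1/5
If red transferred: Urn II has 2 red of 5, so P(red|red moved) = 2/5
If blue transferred: Urn II has 1 red of 5, so P(red|blue moved) = 1/5
By total probability: P(red) = 4/5*2/5 + 1/5*1/5 = 9/25

9/25


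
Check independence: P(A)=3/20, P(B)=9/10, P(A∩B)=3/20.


P(A)*P(B) = 3/20*9/10 = 27/200
P(A∩B) = 3/20 != 27/200, so not independent

No, A and B are not independent


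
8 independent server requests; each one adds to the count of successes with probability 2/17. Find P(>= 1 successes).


P(at least one) = 1 - P(none)
P(none) = (1 - 2/17)^8 = (15/17)^8 = 2562890625/6975757441
P(at least one) = 1 - 2562890625/6975757441 = 4412866816/6975757441

4412866816/6975757441


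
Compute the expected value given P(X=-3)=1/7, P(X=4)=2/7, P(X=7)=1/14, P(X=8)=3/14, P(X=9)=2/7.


E[X] = sum(x * P(x))
= -3*1/7 + 4*2/7 + 7*1/14 + 8*3/14 + 9*2/7
= 11/2

11/2


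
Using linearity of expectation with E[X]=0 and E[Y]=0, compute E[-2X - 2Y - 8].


E[-2X - 2Y - 8] = -2*E[X] - 2*E[Y] - 8
= (-2)*(0) + (-2)*(0) + (-8)
= 0 + 0 - 8 = -8

-8


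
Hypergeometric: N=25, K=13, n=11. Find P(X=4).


P(X=4) = C(13,4)*C(12,7) / C(25,11)
= 715*792 / 4457400
= 566280/4457400 = 4719/37145

4719/37145
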